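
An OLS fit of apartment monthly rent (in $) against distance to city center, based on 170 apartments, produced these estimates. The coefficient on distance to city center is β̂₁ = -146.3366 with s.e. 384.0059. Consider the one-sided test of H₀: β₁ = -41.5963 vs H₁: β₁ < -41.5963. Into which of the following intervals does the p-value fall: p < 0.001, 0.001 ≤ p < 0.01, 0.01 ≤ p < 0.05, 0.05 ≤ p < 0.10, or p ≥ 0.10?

t = (-146.3366 − (-41.5963)) / 384.0059 = -0.273.
df = n − 2 = 170 − 2 = 168.
One-sided p = P(T_{168} < t) ≈ 0.3927.
So p ≥ 0.10.

p ≥ 0.10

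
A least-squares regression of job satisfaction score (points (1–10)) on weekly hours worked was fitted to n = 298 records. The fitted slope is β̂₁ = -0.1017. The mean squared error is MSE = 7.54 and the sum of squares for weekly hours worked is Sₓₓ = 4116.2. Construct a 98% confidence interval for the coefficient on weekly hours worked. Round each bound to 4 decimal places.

(-0.2018, -0.0016)

SE(β̂₁) = √(MSE/Sₓₓ) = √(7.54/4116.2) = 0.0427994.
df = n − 2 = 296.
t* = t_{0.01, 296} = 2.339012.
Margin = t* × SE = 2.339012 × 0.0427994 = 0.100108.
CI: -0.1017 ± 0.100108 → (-0.2018, -0.0016).
With 98% confidence, each one-unit increase in weekly hours worked is associated with a change of between -0.2018 and -0.0016 points (1–10) in job satisfaction score.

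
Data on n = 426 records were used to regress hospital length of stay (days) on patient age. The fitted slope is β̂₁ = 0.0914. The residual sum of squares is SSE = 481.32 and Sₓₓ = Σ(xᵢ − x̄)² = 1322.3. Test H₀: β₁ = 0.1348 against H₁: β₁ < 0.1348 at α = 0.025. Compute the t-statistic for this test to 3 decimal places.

t = -1.481

MSE = SSE/(n − 2) = 481.32/424 = 1.13519.
SE(β̂₁) = √(MSE/Sₓₓ) = √(1.13519/1322.3) = 0.0293001.
t = (0.0914 − 0.1348) / 0.0293001 = -1.481.
df = n − 2 = 424.
One-sided p ≈ 0.0696, which is ≥ 0.025, so fail to reject H₀.
The data do not give significant evidence that the true slope on patient age is below 0.1348 days per unit.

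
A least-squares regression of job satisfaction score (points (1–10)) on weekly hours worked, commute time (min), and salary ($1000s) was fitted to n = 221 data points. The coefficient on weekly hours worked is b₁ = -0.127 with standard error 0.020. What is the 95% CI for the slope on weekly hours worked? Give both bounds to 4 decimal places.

df = n − k − 1 = 221 − 3 − 1 = 217.
t* = t_{0.025, 217} = 1.970956.
Margin = t* × SE = 1.970956 × 0.020 = 0.039419.
CI: -0.127 ± 0.039419 → (-0.1664, -0.0876).
With 95% confidence, each one-unit increase in weekly hours worked is associated with a change of between -0.1664 and -0.0876 points (1–10) in job satisfaction score, holding the other predictors fixed.

(-0.1664, -0.0876)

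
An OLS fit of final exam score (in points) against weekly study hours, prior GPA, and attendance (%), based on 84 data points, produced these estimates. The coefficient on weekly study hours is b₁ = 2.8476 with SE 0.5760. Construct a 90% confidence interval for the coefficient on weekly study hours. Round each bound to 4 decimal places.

(1.8891, 3.8061)

df = n − k − 1 = 84 − 3 − 1 = 80.
t* = t_{0.05, 80} = 1.664125.
Margin = t* × SE = 1.664125 × 0.5760 = 0.958536.
CI: 2.8476 ± 0.958536 → (1.8891, 3.8061).
With 90% confidence, each one-unit increase in weekly study hours is associated with a change of between 1.8891 and 3.8061 points in final exam score, holding the other predictors fixed.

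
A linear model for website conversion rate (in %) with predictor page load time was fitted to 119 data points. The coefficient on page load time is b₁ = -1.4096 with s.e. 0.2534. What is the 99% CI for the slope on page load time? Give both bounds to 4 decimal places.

(-2.0731, -0.7461)

df = n − 2 = 119 − 2 = 117.
t* = t_{0.005, 117} = 2.618504.
Margin = t* × SE = 2.618504 × 0.2534 = 0.663529.
CI: -1.4096 ± 0.663529 → (-2.0731, -0.7461).
With 99% confidence, each one-unit increase in page load time is associated with a change of between -2.0731 and -0.7461 % in website conversion rate.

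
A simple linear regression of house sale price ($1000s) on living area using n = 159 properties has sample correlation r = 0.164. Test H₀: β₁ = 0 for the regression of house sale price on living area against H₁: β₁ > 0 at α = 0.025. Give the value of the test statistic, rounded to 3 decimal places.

t = r·√(n − 2)/√(1 − r²) = 0.164·√157/√0.973104 = 2.083.
df = n − 2 = 157.
One-sided p ≈ 0.0194, which is < 0.025, so reject H₀.
There is evidence of a linear association between living area and house sale price.

t = 2.083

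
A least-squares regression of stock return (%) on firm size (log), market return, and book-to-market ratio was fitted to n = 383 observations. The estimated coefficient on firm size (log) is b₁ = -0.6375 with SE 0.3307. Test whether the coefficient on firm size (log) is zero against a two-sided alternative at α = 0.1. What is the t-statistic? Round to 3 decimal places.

t = -1.928

H₀: β₁ = 0 vs H₁: β₁ ≠ 0.
t = (b₁ − β₁⁰)/SE = -0.6375 / 0.3307 = -1.928.
df = n − k − 1 = 383 − 3 − 1 = 379.
Two-sided p ≈ 0.0546, which is < 0.1, so reject H₀.
There is evidence that firm size (log) is associated with stock return, holding the other predictors fixed.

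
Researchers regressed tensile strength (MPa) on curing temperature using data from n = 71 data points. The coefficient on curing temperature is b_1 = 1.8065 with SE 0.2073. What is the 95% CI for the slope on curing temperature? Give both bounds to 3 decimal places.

(1.393, 2.220)

df = n − 2 = 71 − 2 = 69.
t* = t_{0.025, 69} = 1.994945.
Margin = t* × SE = 1.994945 × 0.2073 = 0.41355.
CI: 1.8065 ± 0.41355 → (1.393, 2.220).
With 95% confidence, each one-unit increase in curing temperature is associated with a change of between 1.393 and 2.220 MPa in tensile strength.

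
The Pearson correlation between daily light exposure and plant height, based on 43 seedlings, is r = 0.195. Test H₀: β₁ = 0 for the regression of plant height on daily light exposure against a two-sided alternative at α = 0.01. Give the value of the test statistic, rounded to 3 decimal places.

t = 1.273

t = r·√(n − 2)/√(1 − r²) = 0.195·√41/√0.961975 = 1.273.
df = n − 2 = 41.
Two-sided p ≈ 0.2102, which is ≥ 0.01, so fail to reject H₀.
The data do not give significant evidence of a linear association between daily light exposure and plant height.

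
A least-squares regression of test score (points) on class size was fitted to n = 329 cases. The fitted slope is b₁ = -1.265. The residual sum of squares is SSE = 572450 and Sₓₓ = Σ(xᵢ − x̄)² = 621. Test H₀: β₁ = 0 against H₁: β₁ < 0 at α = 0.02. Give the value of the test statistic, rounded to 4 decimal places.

t = -0.7534

MSE = SSE/(n − 2) = 572450/327 = 1750.61.
SE(b₁) = √(MSE/Sₓₓ) = √(1750.61/621) = 1.67899.
t = -1.265 / 1.67899 = -0.7534.
df = n − 2 = 327.
One-sided p ≈ 0.2259, which is ≥ 0.02, so fail to reject H₀.
The data do not give significant evidence that the true slope on class size is negative.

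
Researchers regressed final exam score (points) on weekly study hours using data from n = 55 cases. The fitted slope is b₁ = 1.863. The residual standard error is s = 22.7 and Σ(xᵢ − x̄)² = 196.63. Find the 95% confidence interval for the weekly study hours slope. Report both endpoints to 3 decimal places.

(-1.384, 5.110)

SE(b₁) = s/√Sₓₓ = 22.7/√196.63 = 1.61883.
df = n − 2 = 53.
t* = t_{0.025, 53} = 2.005746.
Margin = t* × SE = 2.005746 × 1.61883 = 3.24696.
CI: 1.863 ± 3.24696 → (-1.384, 5.110).
With 95% confidence, each one-unit increase in weekly study hours is associated with a change of between -1.384 and 5.110 points in final exam score.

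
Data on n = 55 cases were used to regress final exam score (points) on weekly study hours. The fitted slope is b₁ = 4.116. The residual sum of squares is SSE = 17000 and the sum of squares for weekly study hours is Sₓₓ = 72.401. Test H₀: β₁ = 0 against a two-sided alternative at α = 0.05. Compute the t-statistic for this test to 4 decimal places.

t = 1.9555

MSE = SSE/(n − 2) = 17000/53 = 320.755.
SE(b₁) = √(MSE/Sₓₓ) = √(320.755/72.401) = 2.10482.
t = 4.116 / 2.10482 = 1.9555.
df = n − 2 = 53.
Two-sided p ≈ 0.0558, which is ≥ 0.05, so fail to reject H₀.
The data do not give significant evidence of an association between weekly study hours and final exam score.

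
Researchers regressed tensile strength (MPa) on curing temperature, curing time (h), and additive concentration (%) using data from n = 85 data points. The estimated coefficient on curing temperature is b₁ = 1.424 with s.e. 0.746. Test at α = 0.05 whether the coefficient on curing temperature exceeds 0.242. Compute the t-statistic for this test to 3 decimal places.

H₀: β₁ = 0.242 vs H₁: β₁ > 0.242.
t = (b₁ − β₁⁰)/SE = (1.424 − 0.242) / 0.746 = 1.584.
df = n − k − 1 = 85 − 3 − 1 = 81.
One-sided p ≈ 0.0585, which is ≥ 0.05, so fail to reject H₀.
The data do not give significant evidence that the true slope on curing temperature exceeds 0.242 MPa per unit, holding the other predictors fixed.

t = 1.584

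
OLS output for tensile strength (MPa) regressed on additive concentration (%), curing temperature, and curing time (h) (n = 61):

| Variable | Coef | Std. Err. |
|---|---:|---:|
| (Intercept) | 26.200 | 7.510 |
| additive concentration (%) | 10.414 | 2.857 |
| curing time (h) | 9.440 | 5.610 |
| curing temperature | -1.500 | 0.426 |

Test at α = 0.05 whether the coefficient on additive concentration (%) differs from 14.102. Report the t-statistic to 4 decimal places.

Read off: b = 10.414, SE = 2.857 for additive concentration (%).
H₀: β₁ = 14.102 vs H₁: β₁ ≠ 14.102.
t = (10.414 − 14.102) / 2.857 = -1.2909.
df = n − k − 1 = 61 − 3 − 1 = 57.
Two-sided p ≈ 0.2020, which is ≥ 0.05, so fail to reject H₀.
The data are consistent with a true slope of 14.102 MPa per unit of additive concentration (%), holding the other predictors fixed.

t = -1.2909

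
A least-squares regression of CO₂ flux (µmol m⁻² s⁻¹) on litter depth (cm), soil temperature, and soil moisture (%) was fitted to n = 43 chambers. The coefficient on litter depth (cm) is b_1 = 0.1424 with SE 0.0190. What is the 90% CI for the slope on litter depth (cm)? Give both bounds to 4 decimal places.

(0.1104, 0.1744)

df = n − k − 1 = 43 − 3 − 1 = 39.
t* = t_{0.05, 39} = 1.684875.
Margin = t* × SE = 1.684875 × 0.0190 = 0.032013.
CI: 0.1424 ± 0.032013 → (0.1104, 0.1744).
With 90% confidence, each one-unit increase in litter depth (cm) is associated with a change of between 0.1104 and 0.1744 µmol m⁻² s⁻¹ in CO₂ flux, holding the other predictors fixed.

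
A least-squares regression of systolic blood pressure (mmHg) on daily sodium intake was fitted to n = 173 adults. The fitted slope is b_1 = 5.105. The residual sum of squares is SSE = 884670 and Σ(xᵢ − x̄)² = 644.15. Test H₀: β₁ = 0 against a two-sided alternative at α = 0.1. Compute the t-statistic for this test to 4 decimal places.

MSE = SSE/(n − 2) = 884670/171 = 5173.51.
SE(b_1) = √(MSE/Sₓₓ) = √(5173.51/644.15) = 2.834.
t = 5.105 / 2.834 = 1.8013.
df = n − 2 = 171.
Two-sided p ≈ 0.0734, which is < 0.1, so reject H₀.
There is evidence that daily sodium intake is associated with systolic blood pressure.

t = 1.8013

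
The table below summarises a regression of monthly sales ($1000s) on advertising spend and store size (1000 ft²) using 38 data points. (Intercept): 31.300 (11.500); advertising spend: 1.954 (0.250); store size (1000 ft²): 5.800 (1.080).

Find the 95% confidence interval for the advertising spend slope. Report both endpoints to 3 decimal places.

Read off: b = 1.954, SE = 0.250 for advertising spend.
df = n − k − 1 = 38 − 2 − 1 = 35.
t* = t_{0.025, 35} = 2.030108.
Margin = t* × SE = 2.030108 × 0.250 = 0.50753.
CI: 1.954 ± 0.50753 → (1.446, 2.462).

(1.446, 2.462)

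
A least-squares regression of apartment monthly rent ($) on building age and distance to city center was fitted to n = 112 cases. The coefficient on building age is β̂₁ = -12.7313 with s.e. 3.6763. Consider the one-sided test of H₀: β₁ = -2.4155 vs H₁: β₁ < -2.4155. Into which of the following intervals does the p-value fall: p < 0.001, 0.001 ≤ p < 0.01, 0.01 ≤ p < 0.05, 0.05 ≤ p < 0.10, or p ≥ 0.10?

0.001 ≤ p < 0.01

t = (-12.7313 − (-2.4155)) / 3.6763 = -2.806.
df = n − k − 1 = 112 − 2 − 1 = 109.
One-sided p = P(T_{109} < t) ≈ 0.0030.
So 0.001 ≤ p < 0.01.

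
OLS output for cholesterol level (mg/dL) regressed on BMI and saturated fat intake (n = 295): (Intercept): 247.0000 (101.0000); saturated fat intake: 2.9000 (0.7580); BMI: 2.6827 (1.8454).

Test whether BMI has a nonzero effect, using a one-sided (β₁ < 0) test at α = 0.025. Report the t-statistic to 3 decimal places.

t = 1.454

Read off: b = 2.6827, SE = 1.8454 for BMI.
H₀: β₁ = 0 vs H₁: β₁ < 0.
t = 2.6827 / 1.8454 = 1.454.
df = n − k − 1 = 295 − 2 − 1 = 292.
One-sided p ≈ 0.9265, which is ≥ 0.025, so fail to reject H₀.
The data do not give significant evidence that the true slope on BMI is negative, holding the other predictors fixed.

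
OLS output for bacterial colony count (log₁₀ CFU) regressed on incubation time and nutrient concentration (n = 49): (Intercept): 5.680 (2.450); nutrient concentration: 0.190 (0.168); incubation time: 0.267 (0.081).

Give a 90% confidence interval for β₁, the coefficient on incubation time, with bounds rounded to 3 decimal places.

(0.131, 0.403)

Read off: b = 0.267, SE = 0.081 for incubation time.
df = n − k − 1 = 49 − 2 − 1 = 46.
t* = t_{0.05, 46} = 1.67866.
Margin = t* × SE = 1.67866 × 0.081 = 0.13597.
CI: 0.267 ± 0.13597 → (0.131, 0.403).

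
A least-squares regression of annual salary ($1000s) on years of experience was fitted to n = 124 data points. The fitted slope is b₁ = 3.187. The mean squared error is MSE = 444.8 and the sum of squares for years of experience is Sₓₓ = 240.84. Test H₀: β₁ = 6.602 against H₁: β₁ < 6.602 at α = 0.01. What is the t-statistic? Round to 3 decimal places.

SE(b₁) = √(MSE/Sₓₓ) = √(444.8/240.84) = 1.359.
t = (3.187 − 6.602) / 1.359 = -2.513.
df = n − 2 = 122.
One-sided p ≈ 0.0066, which is < 0.01, so reject H₀.
There is evidence that the true slope on years of experience is below 6.602 $1000s per unit.

t = -2.513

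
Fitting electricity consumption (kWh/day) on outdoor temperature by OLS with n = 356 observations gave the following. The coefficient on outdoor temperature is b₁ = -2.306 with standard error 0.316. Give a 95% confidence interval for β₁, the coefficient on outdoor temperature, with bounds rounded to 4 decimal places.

(-2.9275, -1.6845)

df = n − 2 = 356 − 2 = 354.
t* = t_{0.025, 354} = 1.966688.
Margin = t* × SE = 1.966688 × 0.316 = 0.621473.
CI: -2.306 ± 0.621473 → (-2.9275, -1.6845).
With 95% confidence, each one-unit increase in outdoor temperature is associated with a change of between -2.9275 and -1.6845 kWh/day in electricity consumption.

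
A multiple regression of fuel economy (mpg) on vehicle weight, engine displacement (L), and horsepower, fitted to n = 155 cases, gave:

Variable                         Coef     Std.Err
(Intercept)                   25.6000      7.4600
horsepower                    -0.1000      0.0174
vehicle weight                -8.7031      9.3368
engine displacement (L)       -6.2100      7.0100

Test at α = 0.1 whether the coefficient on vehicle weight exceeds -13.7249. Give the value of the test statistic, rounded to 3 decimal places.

Read off: b = -8.7031, SE = 9.3368 for vehicle weight.
H₀: β₁ = -13.7249 vs H₁: β₁ > -13.7249.
t = (-8.7031 − (-13.7249)) / 9.3368 = 0.538.
df = n − k − 1 = 155 − 3 − 1 = 151.
One-sided p ≈ 0.2957, which is ≥ 0.1, so fail to reject H₀.
The data do not give significant evidence that the true slope on vehicle weight exceeds -13.7249 mpg per unit, holding the other predictors fixed.

t = 0.538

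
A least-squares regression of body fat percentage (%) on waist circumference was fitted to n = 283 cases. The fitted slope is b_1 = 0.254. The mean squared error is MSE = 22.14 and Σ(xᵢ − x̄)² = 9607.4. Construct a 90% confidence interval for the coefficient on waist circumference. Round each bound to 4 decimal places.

SE(b_1) = √(MSE/Sₓₓ) = √(22.14/9607.4) = 0.0480049.
df = n − 2 = 281.
t* = t_{0.05, 281} = 1.650294.
Margin = t* × SE = 1.650294 × 0.0480049 = 0.079222.
CI: 0.254 ± 0.079222 → (0.1748, 0.3332).
With 90% confidence, each one-unit increase in waist circumference is associated with a change of between 0.1748 and 0.3332 % in body fat percentage.

(0.1748, 0.3332)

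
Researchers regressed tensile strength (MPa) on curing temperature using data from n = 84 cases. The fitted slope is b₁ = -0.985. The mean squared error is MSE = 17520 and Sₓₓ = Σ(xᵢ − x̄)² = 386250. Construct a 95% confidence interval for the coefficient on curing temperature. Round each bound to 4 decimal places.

SE(b₁) = √(MSE/Sₓₓ) = √(17520/386250) = 0.212977.
df = n − 2 = 82.
t* = t_{0.025, 82} = 1.989319.
Margin = t* × SE = 1.989319 × 0.212977 = 0.423679.
CI: -0.985 ± 0.423679 → (-1.4087, -0.5613).
With 95% confidence, each one-unit increase in curing temperature is associated with a change of between -1.4087 and -0.5613 MPa in tensile strength.

(-1.4087, -0.5613)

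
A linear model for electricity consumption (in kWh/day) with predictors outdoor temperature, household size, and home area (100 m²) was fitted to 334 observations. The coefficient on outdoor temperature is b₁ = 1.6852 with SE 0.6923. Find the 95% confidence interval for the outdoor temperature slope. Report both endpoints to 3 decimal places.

(0.323, 3.047)

df = n − k − 1 = 334 − 3 − 1 = 330.
t* = t_{0.025, 330} = 1.967179.
Margin = t* × SE = 1.967179 × 0.6923 = 1.36188.
CI: 1.6852 ± 1.36188 → (0.323, 3.047).
With 95% confidence, each one-unit increase in outdoor temperature is associated with a change of between 0.323 and 3.047 kWh/day in electricity consumption, holding the other predictors fixed.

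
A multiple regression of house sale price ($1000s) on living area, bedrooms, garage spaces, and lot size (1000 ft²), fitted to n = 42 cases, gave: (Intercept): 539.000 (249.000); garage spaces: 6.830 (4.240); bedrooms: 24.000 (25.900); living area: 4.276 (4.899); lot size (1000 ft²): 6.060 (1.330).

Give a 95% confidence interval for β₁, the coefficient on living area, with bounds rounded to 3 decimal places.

Read off: b = 4.276, SE = 4.899 for living area.
df = n − k − 1 = 42 − 4 − 1 = 37.
t* = t_{0.025, 37} = 2.026192.
Margin = t* × SE = 2.026192 × 4.899 = 9.92632.
CI: 4.276 ± 9.92632 → (-5.650, 14.202).

(-5.650, 14.202)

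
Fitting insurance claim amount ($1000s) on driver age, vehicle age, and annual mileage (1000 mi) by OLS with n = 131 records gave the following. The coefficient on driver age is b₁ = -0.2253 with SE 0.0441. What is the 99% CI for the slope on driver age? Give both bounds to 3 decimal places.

df = n − k − 1 = 131 − 3 − 1 = 127.
t* = t_{0.005, 127} = 2.615096.
Margin = t* × SE = 2.615096 × 0.0441 = 0.11533.
CI: -0.2253 ± 0.11533 → (-0.341, -0.110).
With 99% confidence, each one-unit increase in driver age is associated with a change of between -0.341 and -0.110 $1000s in insurance claim amount, holding the other predictors fixed.

(-0.341, -0.110)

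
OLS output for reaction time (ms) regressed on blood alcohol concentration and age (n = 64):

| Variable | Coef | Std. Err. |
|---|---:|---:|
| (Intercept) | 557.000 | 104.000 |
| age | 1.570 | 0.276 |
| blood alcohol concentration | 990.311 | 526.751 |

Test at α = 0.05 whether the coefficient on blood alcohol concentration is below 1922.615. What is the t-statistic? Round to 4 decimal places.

Read off: b = 990.311, SE = 526.751 for blood alcohol concentration.
H₀: β₁ = 1922.615 vs H₁: β₁ < 1922.615.
t = (990.311 − 1922.615) / 526.751 = -1.7699.
df = n − k − 1 = 64 − 2 − 1 = 61.
One-sided p ≈ 0.0409, which is < 0.05, so reject H₀.
There is evidence that the true slope on blood alcohol concentration is below 1922.615 ms per unit, holding the other predictors fixed.

t = -1.7699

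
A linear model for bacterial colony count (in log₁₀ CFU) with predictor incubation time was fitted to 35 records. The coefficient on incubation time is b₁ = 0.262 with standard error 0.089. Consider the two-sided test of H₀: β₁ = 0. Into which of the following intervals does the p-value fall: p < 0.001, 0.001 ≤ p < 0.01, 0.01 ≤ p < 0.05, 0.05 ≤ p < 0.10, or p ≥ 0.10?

0.001 ≤ p < 0.01

t = 0.262 / 0.089 = 2.944.
df = n − 2 = 35 − 2 = 33.
Two-sided p = 2·P(T_{33} > |t|) ≈ 0.0059.
So 0.001 ≤ p < 0.01.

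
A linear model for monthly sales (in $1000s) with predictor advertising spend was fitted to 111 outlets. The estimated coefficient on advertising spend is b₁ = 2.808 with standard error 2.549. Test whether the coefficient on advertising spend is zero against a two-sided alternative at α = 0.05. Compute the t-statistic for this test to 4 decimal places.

t = 1.1016

H₀: β₁ = 0 vs H₁: β₁ ≠ 0.
t = (b₁ − β₁⁰)/SE = 2.808 / 2.549 = 1.1016.
df = n − 2 = 111 − 2 = 109.
Two-sided p ≈ 0.2731, which is ≥ 0.05, so fail to reject H₀.
The data do not give significant evidence of an association between advertising spend and monthly sales.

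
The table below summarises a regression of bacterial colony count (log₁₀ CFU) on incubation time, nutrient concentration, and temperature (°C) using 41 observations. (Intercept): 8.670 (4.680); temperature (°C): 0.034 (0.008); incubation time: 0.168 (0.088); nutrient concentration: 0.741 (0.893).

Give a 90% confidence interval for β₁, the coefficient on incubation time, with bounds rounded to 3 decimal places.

(0.020, 0.316)

Read off: b = 0.168, SE = 0.088 for incubation time.
df = n − k − 1 = 41 − 3 − 1 = 37.
t* = t_{0.05, 37} = 1.687094.
Margin = t* × SE = 1.687094 × 0.088 = 0.14846.
CI: 0.168 ± 0.14846 → (0.020, 0.316).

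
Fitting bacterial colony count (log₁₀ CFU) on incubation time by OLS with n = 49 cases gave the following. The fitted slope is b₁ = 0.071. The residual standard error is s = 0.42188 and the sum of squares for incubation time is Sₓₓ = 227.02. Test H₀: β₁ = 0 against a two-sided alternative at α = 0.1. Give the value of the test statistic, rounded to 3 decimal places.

SE(b₁) = s/√Sₓₓ = 0.42188/√227.02 = 0.0279999.
t = 0.071 / 0.0279999 = 2.536.
df = n − 2 = 47.
Two-sided p ≈ 0.0146, which is < 0.1, so reject H₀.
There is evidence that incubation time is associated with bacterial colony count.

t = 2.536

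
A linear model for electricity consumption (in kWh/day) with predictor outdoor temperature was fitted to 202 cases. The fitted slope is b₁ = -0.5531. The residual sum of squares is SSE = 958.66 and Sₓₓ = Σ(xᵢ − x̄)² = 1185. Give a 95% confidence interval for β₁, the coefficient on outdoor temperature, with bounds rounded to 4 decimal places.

MSE = SSE/(n − 2) = 958.66/200 = 4.7933.
SE(b₁) = √(MSE/Sₓₓ) = √(4.7933/1185) = 0.0636001.
df = n − 2 = 200.
t* = t_{0.025, 200} = 1.971896.
Margin = t* × SE = 1.971896 × 0.0636001 = 0.125413.
CI: -0.5531 ± 0.125413 → (-0.6785, -0.4277).
With 95% confidence, each one-unit increase in outdoor temperature is associated with a change of between -0.6785 and -0.4277 kWh/day in electricity consumption.

(-0.6785, -0.4277)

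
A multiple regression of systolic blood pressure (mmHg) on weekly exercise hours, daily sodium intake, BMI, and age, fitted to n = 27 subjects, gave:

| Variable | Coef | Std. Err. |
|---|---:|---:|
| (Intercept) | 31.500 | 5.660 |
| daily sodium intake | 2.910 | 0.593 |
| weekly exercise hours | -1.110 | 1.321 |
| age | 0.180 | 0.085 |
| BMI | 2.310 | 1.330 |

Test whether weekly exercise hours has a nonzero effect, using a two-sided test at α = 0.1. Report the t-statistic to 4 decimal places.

t = -0.8403

Read off: b = -1.110, SE = 1.321 for weekly exercise hours.
H₀: β₁ = 0 vs H₁: β₁ ≠ 0.
t = -1.110 / 1.321 = -0.8403.
df = n − k − 1 = 27 − 4 − 1 = 22.
Two-sided p ≈ 0.4098, which is ≥ 0.1, so fail to reject H₀.
The data do not give significant evidence of an association between weekly exercise hours and systolic blood pressure, after adjusting for the other predictors.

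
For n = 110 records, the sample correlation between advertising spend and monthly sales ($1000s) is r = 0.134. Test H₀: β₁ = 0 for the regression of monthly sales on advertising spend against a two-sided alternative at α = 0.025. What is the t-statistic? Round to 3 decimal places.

t = 1.405

t = r·√(n − 2)/√(1 − r²) = 0.134·√108/√0.982044 = 1.405.
df = n − 2 = 108.
Two-sided p ≈ 0.1628, which is ≥ 0.025, so fail to reject H₀.
The data do not give significant evidence of a linear association between advertising spend and monthly sales.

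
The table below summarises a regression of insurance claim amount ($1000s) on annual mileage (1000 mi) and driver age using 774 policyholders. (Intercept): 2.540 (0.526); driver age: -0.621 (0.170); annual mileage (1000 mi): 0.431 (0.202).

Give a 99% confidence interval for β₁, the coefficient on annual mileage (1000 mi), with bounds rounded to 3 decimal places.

Read off: b = 0.431, SE = 0.202 for annual mileage (1000 mi).
df = n − k − 1 = 774 − 2 − 1 = 771.
t* = t_{0.005, 771} = 2.582221.
Margin = t* × SE = 2.582221 × 0.202 = 0.52161.
CI: 0.431 ± 0.52161 → (-0.091, 0.953).

(-0.091, 0.953)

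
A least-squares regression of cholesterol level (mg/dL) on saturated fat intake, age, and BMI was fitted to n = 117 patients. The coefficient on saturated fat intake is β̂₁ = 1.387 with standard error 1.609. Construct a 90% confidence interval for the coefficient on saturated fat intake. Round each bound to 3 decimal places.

(-1.281, 4.055)

df = n − k − 1 = 117 − 3 − 1 = 113.
t* = t_{0.05, 113} = 1.65845.
Margin = t* × SE = 1.65845 × 1.609 = 2.66845.
CI: 1.387 ± 2.66845 → (-1.281, 4.055).
With 90% confidence, each one-unit increase in saturated fat intake is associated with a change of between -1.281 and 4.055 mg/dL in cholesterol level, holding the other predictors fixed.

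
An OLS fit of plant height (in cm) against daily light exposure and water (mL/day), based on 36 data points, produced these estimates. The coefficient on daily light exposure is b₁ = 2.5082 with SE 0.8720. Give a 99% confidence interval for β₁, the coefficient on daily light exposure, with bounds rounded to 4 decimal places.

df = n − k − 1 = 36 − 2 − 1 = 33.
t* = t_{0.005, 33} = 2.733277.
Margin = t* × SE = 2.733277 × 0.8720 = 2.383417.
CI: 2.5082 ± 2.383417 → (0.1248, 4.8916).
With 99% confidence, each one-unit increase in daily light exposure is associated with a change of between 0.1248 and 4.8916 cm in plant height, holding the other predictors fixed.

(0.1248, 4.8916)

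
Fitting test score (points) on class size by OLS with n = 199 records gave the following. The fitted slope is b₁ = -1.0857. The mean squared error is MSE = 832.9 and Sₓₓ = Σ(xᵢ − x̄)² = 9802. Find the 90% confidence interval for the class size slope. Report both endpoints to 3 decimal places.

(-1.567, -0.604)

SE(b₁) = √(MSE/Sₓₓ) = √(832.9/9802) = 0.2915.
df = n − 2 = 197.
t* = t_{0.05, 197} = 1.652625.
Margin = t* × SE = 1.652625 × 0.2915 = 0.48174.
CI: -1.0857 ± 0.48174 → (-1.567, -0.604).
With 90% confidence, each one-unit increase in class size is associated with a change of between -1.567 and -0.604 points in test score.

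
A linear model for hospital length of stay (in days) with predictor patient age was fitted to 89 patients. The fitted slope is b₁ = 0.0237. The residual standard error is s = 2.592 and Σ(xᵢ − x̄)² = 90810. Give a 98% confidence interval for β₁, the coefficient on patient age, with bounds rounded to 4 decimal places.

SE(b₁) = s/√Sₓₓ = 2.592/√90810 = 0.00860138.
df = n − 2 = 87.
t* = t_{0.01, 87} = 2.369977.
Margin = t* × SE = 2.369977 × 0.00860138 = 0.020385.
CI: 0.0237 ± 0.020385 → (0.0033, 0.0441).
With 98% confidence, each one-unit increase in patient age is associated with a change of between 0.0033 and 0.0441 days in hospital length of stay.

(0.0033, 0.0441)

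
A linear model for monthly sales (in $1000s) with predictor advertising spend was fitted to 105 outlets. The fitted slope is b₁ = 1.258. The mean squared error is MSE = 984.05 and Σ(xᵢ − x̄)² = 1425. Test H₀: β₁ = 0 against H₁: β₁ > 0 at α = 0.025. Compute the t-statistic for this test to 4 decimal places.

SE(b₁) = √(MSE/Sₓₓ) = √(984.05/1425) = 0.831.
t = 1.258 / 0.831 = 1.5138.
df = n − 2 = 103.
One-sided p ≈ 0.0666, which is ≥ 0.025, so fail to reject H₀.
The data do not give significant evidence that the true slope on advertising spend is positive.

t = 1.5138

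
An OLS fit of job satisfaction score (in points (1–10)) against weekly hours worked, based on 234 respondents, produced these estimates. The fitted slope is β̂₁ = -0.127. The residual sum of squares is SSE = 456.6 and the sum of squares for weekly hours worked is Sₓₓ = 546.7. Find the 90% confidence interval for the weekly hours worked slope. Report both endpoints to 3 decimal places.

MSE = SSE/(n − 2) = 456.6/232 = 1.9681.
SE(β̂₁) = √(MSE/Sₓₓ) = √(1.9681/546.7) = 0.0599997.
df = n − 2 = 232.
t* = t_{0.05, 232} = 1.651448.
Margin = t* × SE = 1.651448 × 0.0599997 = 0.09909.
CI: -0.127 ± 0.09909 → (-0.226, -0.028).
With 90% confidence, each one-unit increase in weekly hours worked is associated with a change of between -0.226 and -0.028 points (1–10) in job satisfaction score.

(-0.226, -0.028)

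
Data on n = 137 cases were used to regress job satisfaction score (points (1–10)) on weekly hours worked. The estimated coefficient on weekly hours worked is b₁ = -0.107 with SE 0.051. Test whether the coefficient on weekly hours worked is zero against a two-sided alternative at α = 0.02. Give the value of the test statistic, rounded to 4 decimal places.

t = -2.0980

H₀: β₁ = 0 vs H₁: β₁ ≠ 0.
t = (b₁ − β₁⁰)/SE = -0.107 / 0.051 = -2.0980.
df = n − 2 = 137 − 2 = 135.
Two-sided p ≈ 0.0378, which is ≥ 0.02, so fail to reject H₀.
The data do not give significant evidence of an association between weekly hours worked and job satisfaction score.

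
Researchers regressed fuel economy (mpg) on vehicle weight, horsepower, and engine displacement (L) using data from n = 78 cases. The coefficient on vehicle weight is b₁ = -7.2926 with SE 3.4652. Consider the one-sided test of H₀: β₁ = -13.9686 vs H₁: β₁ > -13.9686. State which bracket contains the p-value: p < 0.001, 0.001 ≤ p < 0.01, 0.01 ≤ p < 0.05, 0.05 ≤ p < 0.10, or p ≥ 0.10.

0.01 ≤ p < 0.05

t = (-7.2926 − (-13.9686)) / 3.4652 = 1.927.
df = n − k − 1 = 78 − 3 − 1 = 74.
One-sided p = P(T_{74} > t) ≈ 0.0289.
So 0.01 ≤ p < 0.05.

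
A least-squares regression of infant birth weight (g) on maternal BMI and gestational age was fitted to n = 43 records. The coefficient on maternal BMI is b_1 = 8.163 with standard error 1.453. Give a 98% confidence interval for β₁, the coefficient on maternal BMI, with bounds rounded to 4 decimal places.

(4.6420, 11.6840)

df = n − k − 1 = 43 − 2 − 1 = 40.
t* = t_{0.01, 40} = 2.423257.
Margin = t* × SE = 2.423257 × 1.453 = 3.520992.
CI: 8.163 ± 3.520992 → (4.6420, 11.6840).
With 98% confidence, each one-unit increase in maternal BMI is associated with a change of between 4.6420 and 11.6840 g in infant birth weight, holding the other predictors fixed.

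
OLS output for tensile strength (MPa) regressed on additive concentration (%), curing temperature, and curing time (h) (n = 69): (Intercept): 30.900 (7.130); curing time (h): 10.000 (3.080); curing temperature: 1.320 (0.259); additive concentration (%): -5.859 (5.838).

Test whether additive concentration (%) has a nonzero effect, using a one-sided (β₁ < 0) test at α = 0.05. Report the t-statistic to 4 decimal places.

Read off: b = -5.859, SE = 5.838 for additive concentration (%).
H₀: β₁ = 0 vs H₁: β₁ < 0.
t = -5.859 / 5.838 = -1.0036.
df = n − k − 1 = 69 − 3 − 1 = 65.
One-sided p ≈ 0.1596, which is ≥ 0.05, so fail to reject H₀.
The data do not give significant evidence that the true slope on additive concentration (%) is negative, holding the other predictors fixed.

t = -1.0036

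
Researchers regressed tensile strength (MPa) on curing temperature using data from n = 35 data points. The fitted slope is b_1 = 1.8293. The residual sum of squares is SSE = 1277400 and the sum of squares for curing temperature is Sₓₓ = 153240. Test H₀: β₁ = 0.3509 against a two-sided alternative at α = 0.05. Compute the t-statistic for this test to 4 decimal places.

MSE = SSE/(n − 2) = 1277400/33 = 38709.1.
SE(b_1) = √(MSE/Sₓₓ) = √(38709.1/153240) = 0.502598.
t = (1.8293 − 0.3509) / 0.502598 = 2.9415.
df = n − 2 = 33.
Two-sided p ≈ 0.0059, which is < 0.05, so reject H₀.
There is evidence that the true slope on curing temperature differs from 0.3509 MPa per unit.

t = 2.9415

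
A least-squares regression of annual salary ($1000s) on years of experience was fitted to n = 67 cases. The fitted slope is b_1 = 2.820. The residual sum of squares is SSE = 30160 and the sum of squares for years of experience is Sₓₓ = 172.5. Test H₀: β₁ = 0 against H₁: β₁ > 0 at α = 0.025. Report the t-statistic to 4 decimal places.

MSE = SSE/(n − 2) = 30160/65 = 464.
SE(b_1) = √(MSE/Sₓₓ) = √(464/172.5) = 1.64008.
t = 2.820 / 1.64008 = 1.7194.
df = n − 2 = 65.
One-sided p ≈ 0.0451, which is ≥ 0.025, so fail to reject H₀.
The data do not give significant evidence that the true slope on years of experience is positive.

t = 1.7194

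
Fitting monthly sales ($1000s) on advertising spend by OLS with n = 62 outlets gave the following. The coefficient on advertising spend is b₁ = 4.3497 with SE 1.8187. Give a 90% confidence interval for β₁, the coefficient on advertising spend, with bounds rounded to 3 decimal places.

df = n − 2 = 62 − 2 = 60.
t* = t_{0.05, 60} = 1.670649.
Margin = t* × SE = 1.670649 × 1.8187 = 3.03841.
CI: 4.3497 ± 3.03841 → (1.311, 7.388).
With 90% confidence, each one-unit increase in advertising spend is associated with a change of between 1.311 and 7.388 $1000s in monthly sales.

(1.311, 7.388)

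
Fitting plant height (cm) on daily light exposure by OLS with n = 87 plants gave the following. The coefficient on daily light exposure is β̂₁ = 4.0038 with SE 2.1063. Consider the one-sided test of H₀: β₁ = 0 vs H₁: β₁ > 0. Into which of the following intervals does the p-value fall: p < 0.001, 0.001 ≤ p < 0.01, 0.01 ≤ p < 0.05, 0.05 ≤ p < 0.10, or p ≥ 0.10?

0.01 ≤ p < 0.05

t = 4.0038 / 2.1063 = 1.901.
df = n − 2 = 87 − 2 = 85.
One-sided p = P(T_{85} > t) ≈ 0.0304.
So 0.01 ≤ p < 0.05.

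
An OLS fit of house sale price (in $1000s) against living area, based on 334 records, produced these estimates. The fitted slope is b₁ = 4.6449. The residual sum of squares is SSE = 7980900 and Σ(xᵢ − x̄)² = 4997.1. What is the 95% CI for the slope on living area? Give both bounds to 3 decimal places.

(0.330, 8.959)

MSE = SSE/(n − 2) = 7980900/332 = 24038.9.
SE(b₁) = √(MSE/Sₓₓ) = √(24038.9/4997.1) = 2.1933.
df = n − 2 = 332.
t* = t_{0.025, 332} = 1.967135.
Margin = t* × SE = 1.967135 × 2.1933 = 4.31452.
CI: 4.6449 ± 4.31452 → (0.330, 8.959).
With 95% confidence, each one-unit increase in living area is associated with a change of between 0.330 and 8.959 $1000s in house sale price.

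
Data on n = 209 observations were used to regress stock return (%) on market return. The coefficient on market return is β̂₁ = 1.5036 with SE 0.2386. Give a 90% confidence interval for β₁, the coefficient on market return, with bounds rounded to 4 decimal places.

df = n − 2 = 209 − 2 = 207.
t* = t_{0.05, 207} = 1.652248.
Margin = t* × SE = 1.652248 × 0.2386 = 0.394226.
CI: 1.5036 ± 0.394226 → (1.1094, 1.8978).
With 90% confidence, each one-unit increase in market return is associated with a change of between 1.1094 and 1.8978 % in stock return.

(1.1094, 1.8978)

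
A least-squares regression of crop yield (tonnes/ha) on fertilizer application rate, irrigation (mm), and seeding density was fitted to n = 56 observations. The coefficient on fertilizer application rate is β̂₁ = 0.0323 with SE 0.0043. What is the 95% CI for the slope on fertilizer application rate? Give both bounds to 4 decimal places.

df = n − k − 1 = 56 − 3 − 1 = 52.
t* = t_{0.025, 52} = 2.006647.
Margin = t* × SE = 2.006647 × 0.0043 = 0.008629.
CI: 0.0323 ± 0.008629 → (0.0237, 0.0409).
With 95% confidence, each one-unit increase in fertilizer application rate is associated with a change of between 0.0237 and 0.0409 tonnes/ha in crop yield, holding the other predictors fixed.

(0.0237, 0.0409)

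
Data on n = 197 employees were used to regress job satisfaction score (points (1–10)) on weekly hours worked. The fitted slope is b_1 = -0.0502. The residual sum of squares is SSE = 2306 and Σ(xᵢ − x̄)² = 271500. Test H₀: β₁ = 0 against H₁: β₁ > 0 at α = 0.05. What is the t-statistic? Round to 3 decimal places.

t = -7.606

MSE = SSE/(n − 2) = 2306/195 = 11.8256.
SE(b_1) = √(MSE/Sₓₓ) = √(11.8256/271500) = 0.00659975.
t = -0.0502 / 0.00659975 = -7.606.
df = n − 2 = 195.
One-sided p ≈ 1.0000, which is ≥ 0.05, so fail to reject H₀.
The data do not give significant evidence that the true slope on weekly hours worked is positive.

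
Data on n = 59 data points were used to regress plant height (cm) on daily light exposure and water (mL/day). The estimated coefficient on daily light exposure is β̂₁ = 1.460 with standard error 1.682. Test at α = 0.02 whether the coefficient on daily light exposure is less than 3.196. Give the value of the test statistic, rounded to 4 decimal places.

t = -1.0321

H₀: β₁ = 3.196 vs H₁: β₁ < 3.196.
t = (β̂₁ − β₁⁰)/SE = (1.460 − 3.196) / 1.682 = -1.0321.
df = n − k − 1 = 59 − 2 − 1 = 56.
One-sided p ≈ 0.1532, which is ≥ 0.02, so fail to reject H₀.
The data do not give significant evidence that the true slope on daily light exposure is below 3.196 cm per unit, holding the other predictors fixed.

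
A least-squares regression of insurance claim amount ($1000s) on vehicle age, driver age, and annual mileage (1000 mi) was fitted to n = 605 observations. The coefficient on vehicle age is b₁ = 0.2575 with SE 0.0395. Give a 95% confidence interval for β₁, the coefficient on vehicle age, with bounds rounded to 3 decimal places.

(0.180, 0.335)

df = n − k − 1 = 605 − 3 − 1 = 601.
t* = t_{0.025, 601} = 1.963919.
Margin = t* × SE = 1.963919 × 0.0395 = 0.07757.
CI: 0.2575 ± 0.07757 → (0.180, 0.335).
With 95% confidence, each one-unit increase in vehicle age is associated with a change of between 0.180 and 0.335 $1000s in insurance claim amount, holding the other predictors fixed.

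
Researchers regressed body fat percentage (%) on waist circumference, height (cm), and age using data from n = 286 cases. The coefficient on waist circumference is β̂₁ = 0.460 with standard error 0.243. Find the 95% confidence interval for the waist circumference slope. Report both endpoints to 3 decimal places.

df = n − k − 1 = 286 − 3 − 1 = 282.
t* = t_{0.025, 282} = 1.968412.
Margin = t* × SE = 1.968412 × 0.243 = 0.47832.
CI: 0.460 ± 0.47832 → (-0.018, 0.938).
With 95% confidence, each one-unit increase in waist circumference is associated with a change of between -0.018 and 0.938 % in body fat percentage, holding the other predictors fixed.

(-0.018, 0.938)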